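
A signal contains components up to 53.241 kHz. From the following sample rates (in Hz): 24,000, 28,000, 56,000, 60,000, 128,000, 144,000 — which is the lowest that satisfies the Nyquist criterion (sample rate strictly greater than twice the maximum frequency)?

128,000 Hz

Need sample rate > 2 × 53,241 = 106,482 Hz.
Lowest listed rate above 106,482 Hz is 128,000 Hz.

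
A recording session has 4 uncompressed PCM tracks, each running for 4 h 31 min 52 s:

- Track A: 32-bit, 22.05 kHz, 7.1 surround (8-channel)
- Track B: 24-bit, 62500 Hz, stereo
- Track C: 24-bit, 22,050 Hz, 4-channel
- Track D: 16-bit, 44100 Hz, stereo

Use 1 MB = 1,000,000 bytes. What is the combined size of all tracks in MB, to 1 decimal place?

24820.3 MB

4 h 31 min 52 s = 16,312 s.
Track A: 22,050 × 16,312 × 4 × 8 = 11,509,747,200 bytes.
Track B: 62,500 × 16,312 × 3 × 2 = 6,117,000,000 bytes.
Track C: 22,050 × 16,312 × 3 × 4 = 4,316,155,200 bytes.
Track D: 44,100 × 16,312 × 2 × 2 = 2,877,436,800 bytes.
Total = 24,820,339,200 bytes = 24820.3 MB.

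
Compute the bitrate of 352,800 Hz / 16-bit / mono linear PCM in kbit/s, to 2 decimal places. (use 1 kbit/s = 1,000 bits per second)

5644.80 kbit/s

Bit rate = 352,800 × 16 × 1 = 5,644,800 bits/s.
= 5644.80 kbit/s.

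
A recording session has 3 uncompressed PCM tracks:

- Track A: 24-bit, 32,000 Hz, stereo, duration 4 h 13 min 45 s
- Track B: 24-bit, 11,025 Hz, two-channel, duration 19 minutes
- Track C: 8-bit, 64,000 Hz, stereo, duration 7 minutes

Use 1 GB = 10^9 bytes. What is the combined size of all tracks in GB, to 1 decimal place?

Track A: 4 h 13 min 45 s = 15,225 s; 32,000 × 15,225 × 3 × 2 = 2,923,200,000 bytes.
Track B: 19 minutes = 1,140 s; 11,025 × 1,140 × 3 × 2 = 75,411,000 bytes.
Track C: 7 minutes = 420 s; 64,000 × 420 × 1 × 2 = 53,760,000 bytes.
Total = 3,052,371,000 bytes = 3.1 GB.

3.1 GB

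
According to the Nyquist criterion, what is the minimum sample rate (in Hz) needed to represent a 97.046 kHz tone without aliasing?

194,092 Hz

Minimum sample rate = 2 × 97,046 Hz = 194,092 Hz.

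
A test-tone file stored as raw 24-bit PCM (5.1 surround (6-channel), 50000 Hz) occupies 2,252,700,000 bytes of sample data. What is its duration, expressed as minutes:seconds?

Byte rate = 50,000 × 3 × 6 = 900,000 bytes/s.
Duration = 2,252,700,000 / 900,000 = 2,503 s.
2,503 s = 41:43.

41:43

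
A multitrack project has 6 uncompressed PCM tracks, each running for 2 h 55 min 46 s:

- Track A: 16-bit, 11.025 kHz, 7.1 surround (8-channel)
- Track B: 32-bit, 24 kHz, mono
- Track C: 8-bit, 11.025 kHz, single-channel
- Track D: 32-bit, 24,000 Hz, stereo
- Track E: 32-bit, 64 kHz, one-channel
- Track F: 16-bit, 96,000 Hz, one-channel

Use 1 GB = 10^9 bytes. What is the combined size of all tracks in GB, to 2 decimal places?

2 h 55 min 46 s = 10,546 s.
Track A: 11,025 × 10,546 × 2 × 8 = 1,860,314,400 bytes.
Track B: 24,000 × 10,546 × 4 × 1 = 1,012,416,000 bytes.
Track C: 11,025 × 10,546 × 1 × 1 = 116,269,650 bytes.
Track D: 24,000 × 10,546 × 4 × 2 = 2,024,832,000 bytes.
Track E: 64,000 × 10,546 × 4 × 1 = 2,699,776,000 bytes.
Track F: 96,000 × 10,546 × 2 × 1 = 2,024,832,000 bytes.
Total = 9,738,440,050 bytes = 9.74 GB.

9.74 GB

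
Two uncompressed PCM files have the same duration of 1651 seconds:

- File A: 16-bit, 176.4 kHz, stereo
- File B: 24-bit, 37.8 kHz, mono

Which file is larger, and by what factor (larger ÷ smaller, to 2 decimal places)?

File A: 176,400 × 2 × 2 = 705,600 bytes/s.
File B: 37,800 × 3 × 1 = 113,400 bytes/s.
File A is larger; ratio = 1,164,945,600 / 187,223,400 = 6.22.

File A, by a factor of 6.22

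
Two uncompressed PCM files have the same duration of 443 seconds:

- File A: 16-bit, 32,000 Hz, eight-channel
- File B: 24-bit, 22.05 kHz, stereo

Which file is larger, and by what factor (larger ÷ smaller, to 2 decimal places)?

File A: 32,000 × 2 × 8 = 512,000 bytes/s.
File B: 22,050 × 3 × 2 = 132,300 bytes/s.
File A is larger; ratio = 226,816,000 / 58,608,900 = 3.87.

File A, by a factor of 3.87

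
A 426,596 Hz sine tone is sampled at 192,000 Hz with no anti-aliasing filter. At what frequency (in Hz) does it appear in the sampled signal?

42,596 Hz

Nyquist = 192,000/2 = 96,000 Hz; 426,596 Hz exceeds it.
Alias = |426,596 − 2×192,000| = |426,596 − 384,000| = 42,596 Hz.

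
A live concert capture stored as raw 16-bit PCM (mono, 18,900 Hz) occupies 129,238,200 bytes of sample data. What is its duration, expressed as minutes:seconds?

Byte rate = 18,900 × 2 × 1 = 37,800 bytes/s.
Duration = 129,238,200 / 37,800 = 3,419 s.
3,419 s = 56:59.

56:59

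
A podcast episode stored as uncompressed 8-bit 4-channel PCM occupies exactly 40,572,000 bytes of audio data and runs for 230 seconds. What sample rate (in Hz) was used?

Bytes = sample_rate × seconds × bytes_per_sample × channels.
sample_rate = 40,572,000 / (230 × 1 × 4) = 40,572,000 / 920 = 44,100 Hz.

44,100 Hz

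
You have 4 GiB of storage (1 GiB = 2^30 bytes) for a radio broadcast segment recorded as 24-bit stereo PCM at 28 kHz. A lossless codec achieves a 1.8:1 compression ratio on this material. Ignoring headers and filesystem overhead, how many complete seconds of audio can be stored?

Uncompressed byte rate = 28,000 × 3 × 2 = 168,000 bytes/s.
After 1.8:1 compression, effective rate ≈ 93333.33 bytes/s.
Capacity = 4 × 1,073,741,824 = 4,294,967,296 bytes.
4,294,967,296 / effective rate ≈ 46017.51 s → 46,017 seconds.

46,017 seconds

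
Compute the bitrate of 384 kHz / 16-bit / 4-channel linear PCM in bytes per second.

3,072,000 bytes/s

Bit rate = 384,000 × 16 × 4 = 24,576,000 bits/s.
24,576,000 / 8 = 3,072,000 bytes/s.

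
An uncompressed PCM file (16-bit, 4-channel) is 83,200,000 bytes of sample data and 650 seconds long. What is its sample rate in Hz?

Bytes = sample_rate × seconds × bytes_per_sample × channels.
sample_rate = 83,200,000 / (650 × 2 × 4) = 83,200,000 / 5,200 = 16,000 Hz.

16,000 Hz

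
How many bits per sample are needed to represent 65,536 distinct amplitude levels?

16 bits

log2(65,536) = 16.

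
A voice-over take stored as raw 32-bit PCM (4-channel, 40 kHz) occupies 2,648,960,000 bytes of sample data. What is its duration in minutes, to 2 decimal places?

68.98 minutes

Byte rate = 40,000 × 4 × 4 = 640,000 bytes/s.
Duration = 2,648,960,000 / 640,000 = 4,139 s.
4,139 s / 60 = 68.98 minutes.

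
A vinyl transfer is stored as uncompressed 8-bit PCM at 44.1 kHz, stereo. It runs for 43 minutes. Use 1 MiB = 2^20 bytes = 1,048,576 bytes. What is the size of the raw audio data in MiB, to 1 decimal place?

Duration = 43 minutes = 2,580 s.
Bytes = 44,100 samples/s × 2,580 s × 1 bytes/sample × 2 ch = 227,556,000 bytes.
227,556,000 / 1,048,576 = 217.0 MiB.

217.0 MiB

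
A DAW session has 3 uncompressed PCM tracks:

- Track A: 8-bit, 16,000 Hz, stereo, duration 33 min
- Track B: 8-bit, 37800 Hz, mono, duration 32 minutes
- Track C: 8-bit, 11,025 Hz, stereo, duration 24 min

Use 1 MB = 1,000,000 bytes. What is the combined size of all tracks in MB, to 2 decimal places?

167.69 MB

Track A: 33 min = 1,980 s; 16,000 × 1,980 × 1 × 2 = 63,360,000 bytes.
Track B: 32 minutes = 1,920 s; 37,800 × 1,920 × 1 × 1 = 72,576,000 bytes.
Track C: 24 min = 1,440 s; 11,025 × 1,440 × 1 × 2 = 31,752,000 bytes.
Total = 167,688,000 bytes = 167.69 MB.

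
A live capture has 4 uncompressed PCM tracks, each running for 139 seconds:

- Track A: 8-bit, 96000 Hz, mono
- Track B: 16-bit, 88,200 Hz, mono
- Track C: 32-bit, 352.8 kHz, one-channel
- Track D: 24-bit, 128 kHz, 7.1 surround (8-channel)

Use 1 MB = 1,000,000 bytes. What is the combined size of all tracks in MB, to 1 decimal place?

Track A: 96,000 × 139 × 1 × 1 = 13,344,000 bytes.
Track B: 88,200 × 139 × 2 × 1 = 24,519,600 bytes.
Track C: 352,800 × 139 × 4 × 1 = 196,156,800 bytes.
Track D: 128,000 × 139 × 3 × 8 = 427,008,000 bytes.
Total = 661,028,400 bytes = 661.0 MB.

661.0 MB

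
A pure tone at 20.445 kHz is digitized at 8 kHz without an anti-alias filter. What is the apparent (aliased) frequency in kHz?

Nyquist = 8,000/2 = 4,000 Hz; 20,445 Hz exceeds it.
Alias = |20,445 − 3×8,000| = |20,445 − 24,000| = 3,555 Hz = 3.555 kHz.

3.555 kHz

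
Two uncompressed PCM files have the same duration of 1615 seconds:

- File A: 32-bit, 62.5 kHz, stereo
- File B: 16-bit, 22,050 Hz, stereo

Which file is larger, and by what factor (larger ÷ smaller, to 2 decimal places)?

File A, by a factor of 5.67

File A: 62,500 × 4 × 2 = 500,000 bytes/s.
File B: 22,050 × 2 × 2 = 88,200 bytes/s.
File A is larger; ratio = 807,500,000 / 142,443,000 = 5.67.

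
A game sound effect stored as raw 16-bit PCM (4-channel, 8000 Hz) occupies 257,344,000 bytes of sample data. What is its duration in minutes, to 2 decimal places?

67.02 minutes

Byte rate = 8,000 × 2 × 4 = 64,000 bytes/s.
Duration = 257,344,000 / 64,000 = 4,021 s.
4,021 s / 60 = 67.02 minutes.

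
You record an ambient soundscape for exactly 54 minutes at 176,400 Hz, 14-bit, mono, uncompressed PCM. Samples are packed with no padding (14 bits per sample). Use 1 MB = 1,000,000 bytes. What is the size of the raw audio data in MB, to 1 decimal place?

Duration = exactly 54 minutes = 3,240 s.
Bits = 176,400 × 3,240 × 14 × 1 = 8,001,504,000 bits = 1,000,188,000 bytes.
1,000,188,000 / 1,000,000 = 1000.2 MB.

1000.2 MB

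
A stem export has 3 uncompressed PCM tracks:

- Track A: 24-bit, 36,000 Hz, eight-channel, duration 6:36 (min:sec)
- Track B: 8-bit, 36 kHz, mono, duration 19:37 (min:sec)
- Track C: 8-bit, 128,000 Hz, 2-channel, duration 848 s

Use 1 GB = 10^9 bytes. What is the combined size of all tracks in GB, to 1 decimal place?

0.6 GB

Track A: 6:36 (min:sec) = 396 s; 36,000 × 396 × 3 × 8 = 342,144,000 bytes.
Track B: 19:37 (min:sec) = 1,177 s; 36,000 × 1,177 × 1 × 1 = 42,372,000 bytes.
Track C: 128,000 × 848 × 1 × 2 = 217,088,000 bytes.
Total = 601,604,000 bytes = 0.6 GB.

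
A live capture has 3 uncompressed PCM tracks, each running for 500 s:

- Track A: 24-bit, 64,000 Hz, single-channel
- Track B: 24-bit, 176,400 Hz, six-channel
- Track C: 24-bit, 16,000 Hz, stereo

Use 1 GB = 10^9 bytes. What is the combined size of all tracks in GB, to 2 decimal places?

1.73 GB

Track A: 64,000 × 500 × 3 × 1 = 96,000,000 bytes.
Track B: 176,400 × 500 × 3 × 6 = 1,587,600,000 bytes.
Track C: 16,000 × 500 × 3 × 2 = 48,000,000 bytes.
Total = 1,731,600,000 bytes = 1.73 GB.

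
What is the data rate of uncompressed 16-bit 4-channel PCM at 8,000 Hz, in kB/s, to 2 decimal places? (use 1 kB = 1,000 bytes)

64.00 kB/s

Bit rate = 8,000 × 16 × 4 = 512,000 bits/s.
512,000 / 8 = 64,000 B/s = 64.00 kB/s.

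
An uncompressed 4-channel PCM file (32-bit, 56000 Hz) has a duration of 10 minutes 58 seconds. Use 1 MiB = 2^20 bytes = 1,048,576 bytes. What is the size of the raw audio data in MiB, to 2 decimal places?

Duration = 10 minutes 58 seconds = 658 s.
Bytes = 56,000 samples/s × 658 s × 4 bytes/sample × 4 ch = 589,568,000 bytes.
589,568,000 / 1,048,576 = 562.26 MiB.

562.26 MiB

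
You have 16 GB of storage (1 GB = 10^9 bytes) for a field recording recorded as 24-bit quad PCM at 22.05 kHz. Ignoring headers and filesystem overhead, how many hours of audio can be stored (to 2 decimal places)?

Uncompressed byte rate = 22,050 × 3 × 4 = 264,600 bytes/s.
Capacity = 16 × 1,000,000,000 = 16,000,000,000 bytes.
16,000,000,000 / 264,600 ≈ 60468.63 s → 16.80 hours.

16.80 hours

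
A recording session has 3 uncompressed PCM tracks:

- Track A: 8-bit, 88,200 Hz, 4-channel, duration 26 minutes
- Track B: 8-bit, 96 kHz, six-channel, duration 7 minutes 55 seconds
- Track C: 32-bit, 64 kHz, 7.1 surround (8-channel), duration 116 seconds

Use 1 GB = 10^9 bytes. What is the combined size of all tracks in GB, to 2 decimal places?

1.06 GB

Track A: 26 minutes = 1,560 s; 88,200 × 1,560 × 1 × 4 = 550,368,000 bytes.
Track B: 7 minutes 55 seconds = 475 s; 96,000 × 475 × 1 × 6 = 273,600,000 bytes.
Track C: 64,000 × 116 × 4 × 8 = 237,568,000 bytes.
Total = 1,061,536,000 bytes = 1.06 GB.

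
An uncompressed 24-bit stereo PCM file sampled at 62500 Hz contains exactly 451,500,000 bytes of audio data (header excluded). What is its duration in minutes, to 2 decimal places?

Byte rate = 62,500 × 3 × 2 = 375,000 bytes/s.
Duration = 451,500,000 / 375,000 = 1,204 s.
1,204 s / 60 = 20.07 minutes.

20.07 minutes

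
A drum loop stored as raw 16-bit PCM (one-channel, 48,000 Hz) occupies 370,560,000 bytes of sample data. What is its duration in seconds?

Byte rate = 48,000 × 2 × 1 = 96,000 bytes/s.
Duration = 370,560,000 / 96,000 = 3,860 s.

3,860 seconds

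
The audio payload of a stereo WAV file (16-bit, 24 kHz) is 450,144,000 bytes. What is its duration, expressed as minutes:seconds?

Byte rate = 24,000 × 2 × 2 = 96,000 bytes/s.
Duration = 450,144,000 / 96,000 = 4,689 s.
4,689 s = 78:09.

78:09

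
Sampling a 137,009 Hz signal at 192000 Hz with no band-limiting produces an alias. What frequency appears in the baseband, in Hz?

54,991 Hz

Nyquist = 192,000/2 = 96,000 Hz; 137,009 Hz exceeds it.
Alias = |137,009 − 1×192,000| = |137,009 − 192,000| = 54,991 Hz.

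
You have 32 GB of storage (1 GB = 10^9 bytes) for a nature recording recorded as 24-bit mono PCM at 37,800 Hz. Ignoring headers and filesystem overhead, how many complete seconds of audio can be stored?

Uncompressed byte rate = 37,800 × 3 × 1 = 113,400 bytes/s.
Capacity = 32 × 1,000,000,000 = 32,000,000,000 bytes.
32,000,000,000 / 113,400 ≈ 282186.95 s → 282,186 seconds.

282,186 seconds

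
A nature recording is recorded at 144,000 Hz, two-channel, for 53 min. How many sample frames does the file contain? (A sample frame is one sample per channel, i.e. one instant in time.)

53 min = 3,180 s.
144,000 samples/s × 3,180 s = 457,920,000 frames.

457,920,000 sample frames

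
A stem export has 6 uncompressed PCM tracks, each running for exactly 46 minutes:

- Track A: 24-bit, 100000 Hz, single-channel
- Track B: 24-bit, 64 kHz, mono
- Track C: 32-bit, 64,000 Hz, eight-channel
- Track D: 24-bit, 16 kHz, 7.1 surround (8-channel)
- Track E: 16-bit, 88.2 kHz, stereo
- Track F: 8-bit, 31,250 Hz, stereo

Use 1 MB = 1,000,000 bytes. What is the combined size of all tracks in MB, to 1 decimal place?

9216.5 MB

exactly 46 minutes = 2,760 s.
Track A: 100,000 × 2,760 × 3 × 1 = 828,000,000 bytes.
Track B: 64,000 × 2,760 × 3 × 1 = 529,920,000 bytes.
Track C: 64,000 × 2,760 × 4 × 8 = 5,652,480,000 bytes.
Track D: 16,000 × 2,760 × 3 × 8 = 1,059,840,000 bytes.
Track E: 88,200 × 2,760 × 2 × 2 = 973,728,000 bytes.
Track F: 31,250 × 2,760 × 1 × 2 = 172,500,000 bytes.
Total = 9,216,468,000 bytes = 9216.5 MB.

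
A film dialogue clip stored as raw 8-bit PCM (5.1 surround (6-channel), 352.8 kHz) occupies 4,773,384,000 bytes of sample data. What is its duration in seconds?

Byte rate = 352,800 × 1 × 6 = 2,116,800 bytes/s.
Duration = 4,773,384,000 / 2,116,800 = 2,255 s.

2,255 seconds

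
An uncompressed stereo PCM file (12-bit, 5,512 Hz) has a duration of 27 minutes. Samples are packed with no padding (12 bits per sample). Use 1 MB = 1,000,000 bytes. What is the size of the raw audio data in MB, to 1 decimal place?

Duration = 27 minutes = 1,620 s.
Bits = 5,512 × 1,620 × 12 × 2 = 214,306,560 bits = 26,788,320 bytes.
26,788,320 / 1,000,000 = 26.8 MB.

26.8 MB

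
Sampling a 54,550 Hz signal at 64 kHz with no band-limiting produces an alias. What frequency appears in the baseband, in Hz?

9,450 Hz

Nyquist = 64,000/2 = 32,000 Hz; 54,550 Hz exceeds it.
Alias = |54,550 − 1×64,000| = |54,550 − 64,000| = 9,450 Hz.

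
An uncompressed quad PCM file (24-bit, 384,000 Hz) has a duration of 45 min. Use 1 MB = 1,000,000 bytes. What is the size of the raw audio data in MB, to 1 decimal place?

Duration = 45 min = 2,700 s.
Bytes = 384,000 samples/s × 2,700 s × 3 bytes/sample × 4 ch = 12,441,600,000 bytes.
12,441,600,000 / 1,000,000 = 12441.6 MB.

12441.6 MB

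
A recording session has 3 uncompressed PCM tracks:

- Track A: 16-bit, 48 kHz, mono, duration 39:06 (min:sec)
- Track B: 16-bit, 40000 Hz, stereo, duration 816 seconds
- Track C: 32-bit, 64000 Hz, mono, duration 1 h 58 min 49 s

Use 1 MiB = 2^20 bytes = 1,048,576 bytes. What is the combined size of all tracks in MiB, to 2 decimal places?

2079.77 MiB

Track A: 39:06 (min:sec) = 2,346 s; 48,000 × 2,346 × 2 × 1 = 225,216,000 bytes.
Track B: 40,000 × 816 × 2 × 2 = 130,560,000 bytes.
Track C: 1 h 58 min 49 s = 7,129 s; 64,000 × 7,129 × 4 × 1 = 1,825,024,000 bytes.
Total = 2,180,800,000 bytes = 2079.77 MiB.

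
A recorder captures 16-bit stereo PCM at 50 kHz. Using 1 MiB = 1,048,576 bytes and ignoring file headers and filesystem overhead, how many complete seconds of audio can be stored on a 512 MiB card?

Uncompressed byte rate = 50,000 × 2 × 2 = 200,000 bytes/s.
Capacity = 512 × 1,048,576 = 536,870,912 bytes.
536,870,912 / 200,000 ≈ 2684.35 s → 2,684 seconds.

2,684 seconds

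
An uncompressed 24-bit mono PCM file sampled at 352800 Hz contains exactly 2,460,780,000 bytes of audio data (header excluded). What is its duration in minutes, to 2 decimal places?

38.75 minutes

Byte rate = 352,800 × 3 × 1 = 1,058,400 bytes/s.
Duration = 2,460,780,000 / 1,058,400 = 2,325 s.
2,325 s / 60 = 38.75 minutes.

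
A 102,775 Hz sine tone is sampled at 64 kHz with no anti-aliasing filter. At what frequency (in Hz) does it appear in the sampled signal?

25,225 Hz

Nyquist = 64,000/2 = 32,000 Hz; 102,775 Hz exceeds it.
Alias = |102,775 − 2×64,000| = |102,775 − 128,000| = 25,225 Hz.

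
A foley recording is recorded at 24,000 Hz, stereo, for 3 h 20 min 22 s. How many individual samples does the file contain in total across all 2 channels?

577,056,000 samples

3 h 20 min 22 s = 12,022 s.
24,000 × 12,022 s × 2 ch = 577,056,000 samples.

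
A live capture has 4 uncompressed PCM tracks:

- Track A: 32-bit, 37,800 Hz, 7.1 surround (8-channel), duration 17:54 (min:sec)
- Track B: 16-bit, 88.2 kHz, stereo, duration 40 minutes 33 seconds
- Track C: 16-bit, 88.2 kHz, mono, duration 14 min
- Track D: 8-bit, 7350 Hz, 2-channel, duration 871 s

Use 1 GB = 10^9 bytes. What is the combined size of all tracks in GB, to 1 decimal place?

Track A: 17:54 (min:sec) = 1,074 s; 37,800 × 1,074 × 4 × 8 = 1,299,110,400 bytes.
Track B: 40 minutes 33 seconds = 2,433 s; 88,200 × 2,433 × 2 × 2 = 858,362,400 bytes.
Track C: 14 min = 840 s; 88,200 × 840 × 2 × 1 = 148,176,000 bytes.
Track D: 7,350 × 871 × 1 × 2 = 12,803,700 bytes.
Total = 2,318,452,500 bytes = 2.3 GB.

2.3 GB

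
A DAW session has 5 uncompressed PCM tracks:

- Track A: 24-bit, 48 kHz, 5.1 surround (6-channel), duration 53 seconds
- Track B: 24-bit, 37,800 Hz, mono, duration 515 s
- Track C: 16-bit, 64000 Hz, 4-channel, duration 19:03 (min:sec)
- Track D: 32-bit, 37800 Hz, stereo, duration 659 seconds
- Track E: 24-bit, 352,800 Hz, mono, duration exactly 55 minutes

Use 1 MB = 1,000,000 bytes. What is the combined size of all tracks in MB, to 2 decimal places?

4381.41 MB

Track A: 48,000 × 53 × 3 × 6 = 45,792,000 bytes.
Track B: 37,800 × 515 × 3 × 1 = 58,401,000 bytes.
Track C: 19:03 (min:sec) = 1,143 s; 64,000 × 1,143 × 2 × 4 = 585,216,000 bytes.
Track D: 37,800 × 659 × 4 × 2 = 199,281,600 bytes.
Track E: exactly 55 minutes = 3,300 s; 352,800 × 3,300 × 3 × 1 = 3,492,720,000 bytes.
Total = 4,381,410,600 bytes = 4381.41 MB.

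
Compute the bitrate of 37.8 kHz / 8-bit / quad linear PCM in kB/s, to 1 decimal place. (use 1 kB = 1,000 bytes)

151.2 kB/s

Bit rate = 37,800 × 8 × 4 = 1,209,600 bits/s.
1,209,600 / 8 = 151,200 B/s = 151.2 kB/s.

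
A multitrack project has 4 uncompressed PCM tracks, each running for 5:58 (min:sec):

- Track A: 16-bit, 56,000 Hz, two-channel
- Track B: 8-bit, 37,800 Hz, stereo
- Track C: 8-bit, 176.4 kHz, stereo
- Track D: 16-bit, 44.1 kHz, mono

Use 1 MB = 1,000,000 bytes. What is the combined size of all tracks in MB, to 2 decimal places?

5:58 (min:sec) = 358 s.
Track A: 56,000 × 358 × 2 × 2 = 80,192,000 bytes.
Track B: 37,800 × 358 × 1 × 2 = 27,064,800 bytes.
Track C: 176,400 × 358 × 1 × 2 = 126,302,400 bytes.
Track D: 44,100 × 358 × 2 × 1 = 31,575,600 bytes.
Total = 265,134,800 bytes = 265.13 MB.

265.13 MB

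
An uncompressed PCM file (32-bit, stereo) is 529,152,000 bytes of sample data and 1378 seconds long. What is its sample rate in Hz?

48,000 Hz

Bytes = sample_rate × seconds × bytes_per_sample × channels.
sample_rate = 529,152,000 / (1,378 × 4 × 2) = 529,152,000 / 11,024 = 48,000 Hz.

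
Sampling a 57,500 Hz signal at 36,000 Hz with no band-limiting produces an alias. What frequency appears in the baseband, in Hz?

14,500 Hz

Nyquist = 36,000/2 = 18,000 Hz; 57,500 Hz exceeds it.
Alias = |57,500 − 2×36,000| = |57,500 − 72,000| = 14,500 Hz.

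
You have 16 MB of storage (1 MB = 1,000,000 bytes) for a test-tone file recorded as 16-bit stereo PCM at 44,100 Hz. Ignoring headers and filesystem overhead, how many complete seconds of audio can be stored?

Uncompressed byte rate = 44,100 × 2 × 2 = 176,400 bytes/s.
Capacity = 16 × 1,000,000 = 16,000,000 bytes.
16,000,000 / 176,400 ≈ 90.7 s → 90 seconds.

90 seconds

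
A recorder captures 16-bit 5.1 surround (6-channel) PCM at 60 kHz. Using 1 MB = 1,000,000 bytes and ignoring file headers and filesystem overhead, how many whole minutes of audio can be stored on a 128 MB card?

2 minutes

Uncompressed byte rate = 60,000 × 2 × 6 = 720,000 bytes/s.
Capacity = 128 × 1,000,000 = 128,000,000 bytes.
128,000,000 / 720,000 ≈ 177.78 s → 2 minutes.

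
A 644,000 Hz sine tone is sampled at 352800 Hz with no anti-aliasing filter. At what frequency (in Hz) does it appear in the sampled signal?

Nyquist = 352,800/2 = 176,400 Hz; 644,000 Hz exceeds it.
Alias = |644,000 − 2×352,800| = |644,000 − 705,600| = 61,600 Hz.

61,600 Hz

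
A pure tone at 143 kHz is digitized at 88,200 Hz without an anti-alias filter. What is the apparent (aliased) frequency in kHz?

33.4 kHz

Nyquist = 88,200/2 = 44,100 Hz; 143,000 Hz exceeds it.
Alias = |143,000 − 2×88,200| = |143,000 − 176,400| = 33,400 Hz = 33.4 kHz.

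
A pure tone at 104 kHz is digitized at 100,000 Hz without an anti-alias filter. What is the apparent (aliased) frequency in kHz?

Nyquist = 100,000/2 = 50,000 Hz; 104,000 Hz exceeds it.
Alias = |104,000 − 1×100,000| = |104,000 − 100,000| = 4,000 Hz = 4 kHz.

4 kHz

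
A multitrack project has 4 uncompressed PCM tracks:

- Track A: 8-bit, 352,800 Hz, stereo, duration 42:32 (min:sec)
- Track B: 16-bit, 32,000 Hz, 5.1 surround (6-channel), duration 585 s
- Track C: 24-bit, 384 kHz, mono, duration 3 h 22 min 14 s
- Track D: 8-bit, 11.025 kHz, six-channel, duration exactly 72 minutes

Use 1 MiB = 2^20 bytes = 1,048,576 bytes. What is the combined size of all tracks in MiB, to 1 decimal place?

15534.8 MiB

Track A: 42:32 (min:sec) = 2,552 s; 352,800 × 2,552 × 1 × 2 = 1,800,691,200 bytes.
Track B: 32,000 × 585 × 2 × 6 = 224,640,000 bytes.
Track C: 3 h 22 min 14 s = 12,134 s; 384,000 × 12,134 × 3 × 1 = 13,978,368,000 bytes.
Track D: exactly 72 minutes = 4,320 s; 11,025 × 4,320 × 1 × 6 = 285,768,000 bytes.
Total = 16,289,467,200 bytes = 15534.8 MiB.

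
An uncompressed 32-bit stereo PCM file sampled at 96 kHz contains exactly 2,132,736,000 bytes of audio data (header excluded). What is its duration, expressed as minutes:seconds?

46:17

Byte rate = 96,000 × 4 × 2 = 768,000 bytes/s.
Duration = 2,132,736,000 / 768,000 = 2,777 s.
2,777 s = 46:17.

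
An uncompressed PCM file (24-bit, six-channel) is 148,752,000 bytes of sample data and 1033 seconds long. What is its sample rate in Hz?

8,000 Hz

Bytes = sample_rate × seconds × bytes_per_sample × channels.
sample_rate = 148,752,000 / (1,033 × 3 × 6) = 148,752,000 / 18,594 = 8,000 Hz.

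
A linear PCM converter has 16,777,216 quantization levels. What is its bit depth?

log2(16,777,216) = 24.

24 bits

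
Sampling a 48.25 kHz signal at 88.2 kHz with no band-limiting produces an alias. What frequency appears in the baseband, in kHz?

Nyquist = 88,200/2 = 44,100 Hz; 48,250 Hz exceeds it.
Alias = |48,250 − 1×88,200| = |48,250 − 88,200| = 39,950 Hz = 39.95 kHz.

39.95 kHz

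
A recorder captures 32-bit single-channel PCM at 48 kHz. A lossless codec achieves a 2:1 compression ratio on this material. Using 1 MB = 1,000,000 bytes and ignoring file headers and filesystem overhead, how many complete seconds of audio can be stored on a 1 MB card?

Uncompressed byte rate = 48,000 × 4 × 1 = 192,000 bytes/s.
After 2:1 compression, effective rate ≈ 96000 bytes/s.
Capacity = 1 × 1,000,000 = 1,000,000 bytes.
1,000,000 / effective rate ≈ 10.42 s → 10 seconds.

10 seconds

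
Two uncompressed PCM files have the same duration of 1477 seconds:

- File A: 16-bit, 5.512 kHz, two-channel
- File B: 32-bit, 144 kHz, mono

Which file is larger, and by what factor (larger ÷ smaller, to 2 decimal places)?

File B, by a factor of 26.12

File A: 5,512 × 2 × 2 = 22,048 bytes/s.
File B: 144,000 × 4 × 1 = 576,000 bytes/s.
File B is larger; ratio = 850,752,000 / 32,564,896 = 26.12.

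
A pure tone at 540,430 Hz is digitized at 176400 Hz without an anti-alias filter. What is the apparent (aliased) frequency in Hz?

Nyquist = 176,400/2 = 88,200 Hz; 540,430 Hz exceeds it.
Alias = |540,430 − 3×176,400| = |540,430 − 529,200| = 11,230 Hz.

11,230 Hz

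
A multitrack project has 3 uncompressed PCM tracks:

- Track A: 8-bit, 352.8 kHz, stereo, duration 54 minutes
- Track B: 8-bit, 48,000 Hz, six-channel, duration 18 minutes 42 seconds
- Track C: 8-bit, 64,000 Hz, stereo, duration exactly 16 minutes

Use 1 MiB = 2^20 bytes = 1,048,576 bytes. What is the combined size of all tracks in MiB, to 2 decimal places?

Track A: 54 minutes = 3,240 s; 352,800 × 3,240 × 1 × 2 = 2,286,144,000 bytes.
Track B: 18 minutes 42 seconds = 1,122 s; 48,000 × 1,122 × 1 × 6 = 323,136,000 bytes.
Track C: exactly 16 minutes = 960 s; 64,000 × 960 × 1 × 2 = 122,880,000 bytes.
Total = 2,732,160,000 bytes = 2605.59 MiB.

2605.59 MiB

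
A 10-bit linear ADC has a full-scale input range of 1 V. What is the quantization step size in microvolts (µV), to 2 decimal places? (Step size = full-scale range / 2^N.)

1 V / 2^10 = 1 / 1,024 V = 976.56 µV.

976.56 µV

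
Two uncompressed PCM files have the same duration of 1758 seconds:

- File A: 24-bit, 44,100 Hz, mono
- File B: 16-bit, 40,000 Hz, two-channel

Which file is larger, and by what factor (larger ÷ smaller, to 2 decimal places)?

File B, by a factor of 1.21

File A: 44,100 × 3 × 1 = 132,300 bytes/s.
File B: 40,000 × 2 × 2 = 160,000 bytes/s.
File B is larger; ratio = 281,280,000 / 232,583,400 = 1.21.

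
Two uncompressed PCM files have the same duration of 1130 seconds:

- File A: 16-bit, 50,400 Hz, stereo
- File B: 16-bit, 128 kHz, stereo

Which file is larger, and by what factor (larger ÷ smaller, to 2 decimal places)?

File A: 50,400 × 2 × 2 = 201,600 bytes/s.
File B: 128,000 × 2 × 2 = 512,000 bytes/s.
File B is larger; ratio = 578,560,000 / 227,808,000 = 2.54.

File B, by a factor of 2.54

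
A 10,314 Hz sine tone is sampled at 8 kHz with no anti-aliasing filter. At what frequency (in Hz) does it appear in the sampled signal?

Nyquist = 8,000/2 = 4,000 Hz; 10,314 Hz exceeds it.
Alias = |10,314 − 1×8,000| = |10,314 − 8,000| = 2,314 Hz.

2,314 Hz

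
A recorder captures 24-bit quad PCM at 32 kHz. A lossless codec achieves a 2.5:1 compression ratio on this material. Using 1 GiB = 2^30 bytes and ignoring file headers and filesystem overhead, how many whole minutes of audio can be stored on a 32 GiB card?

3,728 minutes

Uncompressed byte rate = 32,000 × 3 × 4 = 384,000 bytes/s.
After 2.5:1 compression, effective rate ≈ 153600 bytes/s.
Capacity = 32 × 1,073,741,824 = 34,359,738,368 bytes.
34,359,738,368 / effective rate ≈ 223696.21 s → 3,728 minutes.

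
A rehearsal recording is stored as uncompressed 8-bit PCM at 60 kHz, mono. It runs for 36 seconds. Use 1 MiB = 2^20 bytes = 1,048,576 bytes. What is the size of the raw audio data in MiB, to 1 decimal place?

2.1 MiB

Bytes = 60,000 samples/s × 36 s × 1 bytes/sample × 1 ch = 2,160,000 bytes.
2,160,000 / 1,048,576 = 2.1 MiB.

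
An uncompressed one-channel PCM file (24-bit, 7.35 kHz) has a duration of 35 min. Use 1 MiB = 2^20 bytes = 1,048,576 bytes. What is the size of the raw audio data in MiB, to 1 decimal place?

44.2 MiB

Duration = 35 min = 2,100 s.
Bytes = 7,350 samples/s × 2,100 s × 3 bytes/sample × 1 ch = 46,305,000 bytes.
46,305,000 / 1,048,576 = 44.2 MiB.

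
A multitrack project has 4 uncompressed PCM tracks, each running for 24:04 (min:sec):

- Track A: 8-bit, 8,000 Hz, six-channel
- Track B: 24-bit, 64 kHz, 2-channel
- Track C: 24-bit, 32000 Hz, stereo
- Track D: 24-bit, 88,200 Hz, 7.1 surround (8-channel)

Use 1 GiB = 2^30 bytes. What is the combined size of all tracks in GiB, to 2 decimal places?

24:04 (min:sec) = 1,444 s.
Track A: 8,000 × 1,444 × 1 × 6 = 69,312,000 bytes.
Track B: 64,000 × 1,444 × 3 × 2 = 554,496,000 bytes.
Track C: 32,000 × 1,444 × 3 × 2 = 277,248,000 bytes.
Track D: 88,200 × 1,444 × 3 × 8 = 3,056,659,200 bytes.
Total = 3,957,715,200 bytes = 3.69 GiB.

3.69 GiB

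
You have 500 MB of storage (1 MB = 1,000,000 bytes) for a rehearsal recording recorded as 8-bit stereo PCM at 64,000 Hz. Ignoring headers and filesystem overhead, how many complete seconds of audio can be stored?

Uncompressed byte rate = 64,000 × 1 × 2 = 128,000 bytes/s.
Capacity = 500 × 1,000,000 = 500,000,000 bytes.
500,000,000 / 128,000 ≈ 3906.25 s → 3,906 seconds.

3,906 seconds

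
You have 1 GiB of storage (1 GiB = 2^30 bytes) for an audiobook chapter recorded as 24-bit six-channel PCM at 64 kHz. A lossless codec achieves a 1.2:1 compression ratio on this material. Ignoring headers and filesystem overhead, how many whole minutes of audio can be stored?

Uncompressed byte rate = 64,000 × 3 × 6 = 1,152,000 bytes/s.
After 1.2:1 compression, effective rate ≈ 960000 bytes/s.
Capacity = 1 × 1,073,741,824 = 1,073,741,824 bytes.
1,073,741,824 / effective rate ≈ 1118.48 s → 18 minutes.

18 minutes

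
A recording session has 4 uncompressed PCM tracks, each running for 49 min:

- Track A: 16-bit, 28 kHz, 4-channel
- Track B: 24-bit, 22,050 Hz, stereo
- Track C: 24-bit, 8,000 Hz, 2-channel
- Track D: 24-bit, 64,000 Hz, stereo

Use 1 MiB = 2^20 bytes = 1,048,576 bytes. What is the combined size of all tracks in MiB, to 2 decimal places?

2210.24 MiB

49 min = 2,940 s.
Track A: 28,000 × 2,940 × 2 × 4 = 658,560,000 bytes.
Track B: 22,050 × 2,940 × 3 × 2 = 388,962,000 bytes.
Track C: 8,000 × 2,940 × 3 × 2 = 141,120,000 bytes.
Track D: 64,000 × 2,940 × 3 × 2 = 1,128,960,000 bytes.
Total = 2,317,602,000 bytes = 2210.24 MiB.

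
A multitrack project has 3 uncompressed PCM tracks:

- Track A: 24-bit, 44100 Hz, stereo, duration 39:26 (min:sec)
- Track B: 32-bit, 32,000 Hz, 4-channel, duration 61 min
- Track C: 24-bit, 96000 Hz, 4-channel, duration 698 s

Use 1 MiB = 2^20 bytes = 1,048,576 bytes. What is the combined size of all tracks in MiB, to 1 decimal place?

Track A: 39:26 (min:sec) = 2,366 s; 44,100 × 2,366 × 3 × 2 = 626,043,600 bytes.
Track B: 61 min = 3,660 s; 32,000 × 3,660 × 4 × 4 = 1,873,920,000 bytes.
Track C: 96,000 × 698 × 3 × 4 = 804,096,000 bytes.
Total = 3,304,059,600 bytes = 3151.0 MiB.

3151.0 MiB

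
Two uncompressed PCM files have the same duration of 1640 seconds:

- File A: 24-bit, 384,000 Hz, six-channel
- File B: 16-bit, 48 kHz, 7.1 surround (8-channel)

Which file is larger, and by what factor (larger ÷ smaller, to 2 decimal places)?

File A, by a factor of 9.00

File A: 384,000 × 3 × 6 = 6,912,000 bytes/s.
File B: 48,000 × 2 × 8 = 768,000 bytes/s.
File A is larger; ratio = 11,335,680,000 / 1,259,520,000 = 9.00.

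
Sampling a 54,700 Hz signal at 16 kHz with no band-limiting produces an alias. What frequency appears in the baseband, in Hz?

6,700 Hz

Nyquist = 16,000/2 = 8,000 Hz; 54,700 Hz exceeds it.
Alias = |54,700 − 3×16,000| = |54,700 − 48,000| = 6,700 Hz.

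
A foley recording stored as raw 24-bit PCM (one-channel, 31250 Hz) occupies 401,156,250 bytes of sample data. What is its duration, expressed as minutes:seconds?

Byte rate = 31,250 × 3 × 1 = 93,750 bytes/s.
Duration = 401,156,250 / 93,750 = 4,279 s.
4,279 s = 71:19.

71:19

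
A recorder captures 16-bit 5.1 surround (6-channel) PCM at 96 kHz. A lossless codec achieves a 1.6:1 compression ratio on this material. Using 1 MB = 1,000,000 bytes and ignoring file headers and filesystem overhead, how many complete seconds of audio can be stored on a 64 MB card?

Uncompressed byte rate = 96,000 × 2 × 6 = 1,152,000 bytes/s.
After 1.6:1 compression, effective rate ≈ 720000 bytes/s.
Capacity = 64 × 1,000,000 = 64,000,000 bytes.
64,000,000 / effective rate ≈ 88.89 s → 88 seconds.

88 seconds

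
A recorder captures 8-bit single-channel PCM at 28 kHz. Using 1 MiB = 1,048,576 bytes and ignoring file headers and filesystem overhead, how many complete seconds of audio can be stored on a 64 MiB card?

Uncompressed byte rate = 28,000 × 1 × 1 = 28,000 bytes/s.
Capacity = 64 × 1,048,576 = 67,108,864 bytes.
67,108,864 / 28,000 ≈ 2396.75 s → 2,396 seconds.

2,396 seconds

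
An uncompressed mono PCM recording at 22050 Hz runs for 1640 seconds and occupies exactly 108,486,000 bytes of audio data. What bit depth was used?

Bytes per sample = 108,486,000 / (22,050 × 1,640 × 1) = 108,486,000 / 36,162,000 = 3.
Bit depth = 3 × 8 = 24 bits.

24 bits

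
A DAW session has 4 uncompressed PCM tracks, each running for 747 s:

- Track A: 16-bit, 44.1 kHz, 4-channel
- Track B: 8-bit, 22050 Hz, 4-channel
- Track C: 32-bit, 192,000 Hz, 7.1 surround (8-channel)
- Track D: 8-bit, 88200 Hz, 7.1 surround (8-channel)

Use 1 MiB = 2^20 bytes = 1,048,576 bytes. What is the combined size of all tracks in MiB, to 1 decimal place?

5193.8 MiB

Track A: 44,100 × 747 × 2 × 4 = 263,541,600 bytes.
Track B: 22,050 × 747 × 1 × 4 = 65,885,400 bytes.
Track C: 192,000 × 747 × 4 × 8 = 4,589,568,000 bytes.
Track D: 88,200 × 747 × 1 × 8 = 527,083,200 bytes.
Total = 5,446,078,200 bytes = 5193.8 MiB.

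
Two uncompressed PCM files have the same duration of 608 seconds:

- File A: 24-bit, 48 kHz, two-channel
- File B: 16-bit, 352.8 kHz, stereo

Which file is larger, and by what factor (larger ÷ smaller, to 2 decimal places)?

File A: 48,000 × 3 × 2 = 288,000 bytes/s.
File B: 352,800 × 2 × 2 = 1,411,200 bytes/s.
File B is larger; ratio = 858,009,600 / 175,104,000 = 4.90.

File B, by a factor of 4.90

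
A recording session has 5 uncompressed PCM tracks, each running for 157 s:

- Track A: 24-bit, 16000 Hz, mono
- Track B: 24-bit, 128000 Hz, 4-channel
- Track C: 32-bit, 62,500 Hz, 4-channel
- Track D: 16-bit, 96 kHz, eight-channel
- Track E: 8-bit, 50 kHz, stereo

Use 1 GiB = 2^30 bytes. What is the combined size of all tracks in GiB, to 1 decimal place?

0.6 GiB

Track A: 16,000 × 157 × 3 × 1 = 7,536,000 bytes.
Track B: 128,000 × 157 × 3 × 4 = 241,152,000 bytes.
Track C: 62,500 × 157 × 4 × 4 = 157,000,000 bytes.
Track D: 96,000 × 157 × 2 × 8 = 241,152,000 bytes.
Track E: 50,000 × 157 × 1 × 2 = 15,700,000 bytes.
Total = 662,540,000 bytes = 0.6 GiB.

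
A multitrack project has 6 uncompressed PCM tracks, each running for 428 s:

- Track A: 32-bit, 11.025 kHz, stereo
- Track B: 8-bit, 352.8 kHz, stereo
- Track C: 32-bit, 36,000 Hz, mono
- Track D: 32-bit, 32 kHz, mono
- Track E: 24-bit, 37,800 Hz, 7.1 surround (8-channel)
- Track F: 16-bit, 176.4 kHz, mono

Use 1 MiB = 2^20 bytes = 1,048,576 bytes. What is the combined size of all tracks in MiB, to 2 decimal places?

949.33 MiB

Track A: 11,025 × 428 × 4 × 2 = 37,749,600 bytes.
Track B: 352,800 × 428 × 1 × 2 = 301,996,800 bytes.
Track C: 36,000 × 428 × 4 × 1 = 61,632,000 bytes.
Track D: 32,000 × 428 × 4 × 1 = 54,784,000 bytes.
Track E: 37,800 × 428 × 3 × 8 = 388,281,600 bytes.
Track F: 176,400 × 428 × 2 × 1 = 150,998,400 bytes.
Total = 995,442,400 bytes = 949.33 MiB.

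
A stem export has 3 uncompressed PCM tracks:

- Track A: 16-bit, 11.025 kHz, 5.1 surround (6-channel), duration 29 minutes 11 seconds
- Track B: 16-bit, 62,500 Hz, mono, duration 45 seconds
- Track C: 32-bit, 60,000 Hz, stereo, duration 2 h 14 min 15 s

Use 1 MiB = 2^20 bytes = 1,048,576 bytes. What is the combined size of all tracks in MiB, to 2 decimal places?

Track A: 29 minutes 11 seconds = 1,751 s; 11,025 × 1,751 × 2 × 6 = 231,657,300 bytes.
Track B: 62,500 × 45 × 2 × 1 = 5,625,000 bytes.
Track C: 2 h 14 min 15 s = 8,055 s; 60,000 × 8,055 × 4 × 2 = 3,866,400,000 bytes.
Total = 4,103,682,300 bytes = 3913.58 MiB.

3913.58 MiB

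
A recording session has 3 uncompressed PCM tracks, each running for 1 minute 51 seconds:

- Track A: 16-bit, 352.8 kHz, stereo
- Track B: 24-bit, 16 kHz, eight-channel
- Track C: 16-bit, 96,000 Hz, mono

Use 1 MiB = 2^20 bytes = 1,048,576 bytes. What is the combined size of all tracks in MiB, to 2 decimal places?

210.36 MiB

1 minute 51 seconds = 111 s.
Track A: 352,800 × 111 × 2 × 2 = 156,643,200 bytes.
Track B: 16,000 × 111 × 3 × 8 = 42,624,000 bytes.
Track C: 96,000 × 111 × 2 × 1 = 21,312,000 bytes.
Total = 220,579,200 bytes = 210.36 MiB.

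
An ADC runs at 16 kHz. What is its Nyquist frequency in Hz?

8,000 Hz

Nyquist frequency = sample rate / 2 = 16,000 / 2 = 8,000 Hz.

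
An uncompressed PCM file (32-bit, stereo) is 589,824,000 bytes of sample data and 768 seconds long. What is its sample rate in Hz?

96,000 Hz

Bytes = sample_rate × seconds × bytes_per_sample × channels.
sample_rate = 589,824,000 / (768 × 4 × 2) = 589,824,000 / 6,144 = 96,000 Hz.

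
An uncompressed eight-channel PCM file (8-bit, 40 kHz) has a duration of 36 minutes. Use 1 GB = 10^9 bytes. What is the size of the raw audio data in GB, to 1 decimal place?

0.7 GB

Duration = 36 minutes = 2,160 s.
Bytes = 40,000 samples/s × 2,160 s × 1 bytes/sample × 8 ch = 691,200,000 bytes.
691,200,000 / 1,000,000,000 = 0.7 GB.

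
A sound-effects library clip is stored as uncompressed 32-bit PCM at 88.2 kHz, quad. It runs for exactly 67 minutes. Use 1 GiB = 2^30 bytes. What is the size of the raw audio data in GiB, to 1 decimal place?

Duration = exactly 67 minutes = 4,020 s.
Bytes = 88,200 samples/s × 4,020 s × 4 bytes/sample × 4 ch = 5,673,024,000 bytes.
5,673,024,000 / 1,073,741,824 = 5.3 GiB.

5.3 GiB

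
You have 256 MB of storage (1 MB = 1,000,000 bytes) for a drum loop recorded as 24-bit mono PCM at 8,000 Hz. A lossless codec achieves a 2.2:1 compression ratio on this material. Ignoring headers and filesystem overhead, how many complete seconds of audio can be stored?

Uncompressed byte rate = 8,000 × 3 × 1 = 24,000 bytes/s.
After 2.2:1 compression, effective rate ≈ 10909.09 bytes/s.
Capacity = 256 × 1,000,000 = 256,000,000 bytes.
256,000,000 / effective rate ≈ 23466.67 s → 23,466 seconds.

23,466 seconds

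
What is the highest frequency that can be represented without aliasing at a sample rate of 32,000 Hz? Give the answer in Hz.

Nyquist frequency = sample rate / 2 = 32,000 / 2 = 16,000 Hz.

16,000 Hz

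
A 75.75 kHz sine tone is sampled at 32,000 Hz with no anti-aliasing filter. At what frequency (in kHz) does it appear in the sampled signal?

Nyquist = 32,000/2 = 16,000 Hz; 75,750 Hz exceeds it.
Alias = |75,750 − 2×32,000| = |75,750 − 64,000| = 11,750 Hz = 11.75 kHz.

11.75 kHz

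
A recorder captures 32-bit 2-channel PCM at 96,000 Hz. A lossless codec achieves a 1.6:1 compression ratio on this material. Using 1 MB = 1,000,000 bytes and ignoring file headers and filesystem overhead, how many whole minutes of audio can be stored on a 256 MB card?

8 minutes

Uncompressed byte rate = 96,000 × 4 × 2 = 768,000 bytes/s.
After 1.6:1 compression, effective rate ≈ 480000 bytes/s.
Capacity = 256 × 1,000,000 = 256,000,000 bytes.
256,000,000 / effective rate ≈ 533.33 s → 8 minutes.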